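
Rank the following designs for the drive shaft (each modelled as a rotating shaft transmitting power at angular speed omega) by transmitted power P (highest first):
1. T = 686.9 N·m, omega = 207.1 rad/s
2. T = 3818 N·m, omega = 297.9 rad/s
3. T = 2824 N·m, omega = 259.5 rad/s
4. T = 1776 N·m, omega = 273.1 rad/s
Model: a rotating shaft transmitting power at angular speed omega, so P = T·omega (SI units).
  Case 1: P = 686.9 × 207.1 = 142300 W = 142.3 kW
  Case 2: P = 3818 × 297.9 = 1.137 × 10⁶ W = 1137 kW
  Case 3: P = 2824 × 259.5 = 732800 W = 732.8 kW
  Case 4: P = 1776 × 273.1 = 485000 W = 485 kW
Ordering: 1137 kW (case 2) > 732.8 kW (case 3) > 485 kW (case 4) > 142.3 kW (case 1)
Final answer: 2, 3, 4, 1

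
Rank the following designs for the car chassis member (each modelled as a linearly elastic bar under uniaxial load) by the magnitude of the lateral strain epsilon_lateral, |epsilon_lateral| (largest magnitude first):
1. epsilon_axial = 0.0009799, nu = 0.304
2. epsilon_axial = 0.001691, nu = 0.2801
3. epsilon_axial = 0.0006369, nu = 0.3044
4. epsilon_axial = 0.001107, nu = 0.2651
Model: a linearly elastic bar under uniaxial load, so epsilon_lateral = -nu·epsilon_axial (SI units).
  Case 1: epsilon_lateral = -(0.304 × 0.0009799) = -0.0002979
  Case 2: epsilon_lateral = -(0.2801 × 0.001691) = -0.0004736
  Case 3: epsilon_lateral = -(0.3044 × 0.0006369) = -0.0001939
  Case 4: epsilon_lateral = -(0.2651 × 0.001107) = -0.0002935
Ordering by |epsilon_lateral|: 0.0004736 (case 2) > 0.0002979 (case 1) > 0.0002935 (case 4) > 0.0001939 (case 3)
Final answer: 2, 1, 4, 3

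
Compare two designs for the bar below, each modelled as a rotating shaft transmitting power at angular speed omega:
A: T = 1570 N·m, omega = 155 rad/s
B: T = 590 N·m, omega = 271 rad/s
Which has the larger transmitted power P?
Model: a rotating shaft transmitting power at angular speed omega, so P = T·omega (SI units).
  A: P = 1570 × 155 = 243400 W = 243.4 kW
  B: P = 590 × 271 = 159900 W = 159.9 kW
243.4 kW > 159.9 kW, so A is larger.
Final answer: A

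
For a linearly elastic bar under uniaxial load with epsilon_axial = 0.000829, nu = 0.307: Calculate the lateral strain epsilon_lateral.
Model: a linearly elastic bar under uniaxial load, so epsilon_lateral = -nu·epsilon_axial.
Substitute:
  epsilon_lateral = -(0.307 × 0.000829)
  epsilon_lateral = -0.0002545
Final answer: epsilon_lateral = -0.0002545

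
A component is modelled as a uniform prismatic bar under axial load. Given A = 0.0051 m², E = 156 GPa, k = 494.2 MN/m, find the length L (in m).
Model: a uniform prismatic bar under axial load, so k = (A·E) / L.
Solve for L: L = (A·E) / k.
Convert to SI units:
  E = 156 GPa = 1.56 × 10¹¹ Pa
  k = 494.2 MN/m = 4.942 × 10⁸ N/m
Substitute:
  L = (0.0051 × (1.56 × 10¹¹)) / (4.942 × 10⁸)
  L = 1.61 m
Final answer: L = 1.61 m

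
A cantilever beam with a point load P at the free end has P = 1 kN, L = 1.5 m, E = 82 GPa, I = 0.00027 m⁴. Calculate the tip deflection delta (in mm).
Model: a cantilever beam with a point load P at the free end, so delta = (P·L^3) / (3·E·I).
Convert to SI units:
  P = 1 kN = 1000 N
  E = 82 GPa = 8.2 × 10¹⁰ Pa
Substitute:
  delta = (1000 × 1.5^3) / (3 × (8.2 × 10¹⁰) × 0.00027)
  delta = 5.081 × 10⁻⁵ m
Convert: delta = 5.081 × 10⁻⁵ m = 0.05081 mm
Final answer: delta = 0.05081 mm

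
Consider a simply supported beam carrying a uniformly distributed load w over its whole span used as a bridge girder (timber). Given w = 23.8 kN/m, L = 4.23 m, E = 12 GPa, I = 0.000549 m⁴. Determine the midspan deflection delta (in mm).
Model: a simply supported beam carrying a uniformly distributed load w over its whole span, so delta = (5·w·L^4) / (384·E·I).
Convert to SI units:
  w = 23.8 kN/m = 23800 N/m
  E = 12 GPa = 1.2 × 10¹⁰ Pa
Substitute:
  delta = (5 × 23800 × 4.23^4) / (384 × (1.2 × 10¹⁰) × 0.000549)
  delta = 0.01506 m
Convert: delta = 0.01506 m = 15.06 mm
Final answer: delta = 15.06 mm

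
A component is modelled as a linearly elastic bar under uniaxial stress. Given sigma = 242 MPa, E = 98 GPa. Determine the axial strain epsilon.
Model: a linearly elastic bar under uniaxial stress, so epsilon = sigma / E.
Convert to SI units:
  sigma = 242 MPa = 2.42 × 10⁸ Pa
  E = 98 GPa = 9.8 × 10¹⁰ Pa
Substitute:
  epsilon = (2.42 × 10⁸) / (9.8 × 10¹⁰)
  epsilon = 0.002469
Final answer: epsilon = 0.002469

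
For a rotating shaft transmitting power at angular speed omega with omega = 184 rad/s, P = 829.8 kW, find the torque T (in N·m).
Model: a rotating shaft transmitting power at angular speed omega, so P = T·omega.
Solve for T: T = P / omega.
Convert to SI units:
  P = 829.8 kW = 829800 W
Substitute:
  T = 829800 / 184
  T = 4510 N·m
Final answer: T = 4510 N·m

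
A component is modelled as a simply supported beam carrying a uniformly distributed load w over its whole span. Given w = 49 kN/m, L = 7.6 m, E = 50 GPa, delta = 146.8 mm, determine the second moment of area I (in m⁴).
Model: a simply supported beam carrying a uniformly distributed load w over its whole span, so delta = (5·w·L^4) / (384·E·I).
Solve for I: I = (5·w·L^4) / (384·delta·E).
Convert to SI units:
  w = 49 kN/m = 49000 N/m
  E = 50 GPa = 5 × 10¹⁰ Pa
  delta = 146.8 mm = 0.1468 m
Substitute:
  I = (5 × 49000 × 7.6^4) / (384 × 0.1468 × (5 × 10¹⁰))
  I = 0.00029 m⁴
Final answer: I = 0.00029 m⁴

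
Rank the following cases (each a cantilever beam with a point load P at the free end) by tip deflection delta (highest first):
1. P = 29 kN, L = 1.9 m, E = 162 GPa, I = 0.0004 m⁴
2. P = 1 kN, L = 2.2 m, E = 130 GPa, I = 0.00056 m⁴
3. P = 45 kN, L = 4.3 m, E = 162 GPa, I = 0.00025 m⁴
Model: a cantilever beam with a point load P at the free end, so delta = (P·L^3) / (3·E·I) (SI units).
  Case 1: delta = (29000 × 1.9^3) / (3 × (1.62 × 10¹¹) × 0.0004) = 0.001023 m = 1.023 mm
  Case 2: delta = (1000 × 2.2^3) / (3 × (1.3 × 10¹¹) × 0.00056) = 4.875 × 10⁻⁵ m = 0.04875 mm
  Case 3: delta = (45000 × 4.3^3) / (3 × (1.62 × 10¹¹) × 0.00025) = 0.02945 m = 29.45 mm
Ordering: 29.45 mm (case 3) > 1.023 mm (case 1) > 0.04875 mm (case 2)
Final answer: 3, 1, 2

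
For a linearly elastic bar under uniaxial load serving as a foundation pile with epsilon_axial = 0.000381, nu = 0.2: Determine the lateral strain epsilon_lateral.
Model: a linearly elastic bar under uniaxial load, so epsilon_lateral = -nu·epsilon_axial.
Substitute:
  epsilon_lateral = -(0.2 × 0.000381)
  epsilon_lateral = -7.62 × 10⁻⁵
Final answer: epsilon_lateral = -7.62 × 10⁻⁵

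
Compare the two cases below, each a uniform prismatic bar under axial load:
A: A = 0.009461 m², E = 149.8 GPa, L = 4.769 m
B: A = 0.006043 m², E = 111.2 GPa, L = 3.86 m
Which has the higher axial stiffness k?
Model: a uniform prismatic bar under axial load, so k = (A·E) / L (SI units).
  A: k = (0.009461 × (1.498 × 10¹¹)) / 4.769 = 2.972 × 10⁸ N/m = 297.2 MN/m
  B: k = (0.006043 × (1.112 × 10¹¹)) / 3.86 = 1.741 × 10⁸ N/m = 174.1 MN/m
297.2 MN/m > 174.1 MN/m, so A is larger.
Final answer: A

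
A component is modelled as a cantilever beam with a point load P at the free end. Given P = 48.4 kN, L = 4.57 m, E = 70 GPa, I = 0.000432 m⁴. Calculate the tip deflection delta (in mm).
Model: a cantilever beam with a point load P at the free end, so delta = (P·L^3) / (3·E·I).
Convert to SI units:
  P = 48.4 kN = 48400 N
  E = 70 GPa = 7 × 10¹⁰ Pa
Substitute:
  delta = (48400 × 4.57^3) / (3 × (7 × 10¹⁰) × 0.000432)
  delta = 0.05092 m
Convert: delta = 0.05092 m = 50.92 mm
Final answer: delta = 50.92 mm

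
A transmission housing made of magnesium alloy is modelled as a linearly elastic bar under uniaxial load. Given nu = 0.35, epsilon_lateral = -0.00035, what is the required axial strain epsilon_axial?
Model: a linearly elastic bar under uniaxial load, so epsilon_lateral = -nu·epsilon_axial.
Solve for epsilon_axial: epsilon_axial = -epsilon_lateral / nu.
Substitute:
  epsilon_axial = -(-0.00035) / 0.35
  epsilon_axial = 0.001
Final answer: epsilon_axial = 0.001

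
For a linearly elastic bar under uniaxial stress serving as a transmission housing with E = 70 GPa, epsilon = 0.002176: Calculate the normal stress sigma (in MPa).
Model: a linearly elastic bar under uniaxial stress, so sigma = E·epsilon.
Convert to SI units:
  E = 70 GPa = 7 × 10¹⁰ Pa
Substitute:
  sigma = (7 × 10¹⁰) × 0.002176
  sigma = 1.523 × 10⁸ Pa
Convert: sigma = 1.523 × 10⁸ Pa = 152.3 MPa
Final answer: sigma = 152.3 MPa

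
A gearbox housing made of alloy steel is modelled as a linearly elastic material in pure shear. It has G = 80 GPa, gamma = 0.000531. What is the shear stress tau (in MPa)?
Model: a linearly elastic material in pure shear, so tau = G·gamma.
Convert to SI units:
  G = 80 GPa = 8 × 10¹⁰ Pa
Substitute:
  tau = (8 × 10¹⁰) × 0.000531
  tau = 4.248 × 10⁷ Pa
Convert: tau = 4.248 × 10⁷ Pa = 42.48 MPa
Final answer: tau = 42.48 MPa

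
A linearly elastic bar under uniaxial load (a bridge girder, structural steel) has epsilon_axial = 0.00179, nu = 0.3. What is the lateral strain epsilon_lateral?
Model: a linearly elastic bar under uniaxial load, so epsilon_lateral = -nu·epsilon_axial.
Substitute:
  epsilon_lateral = -(0.3 × 0.00179)
  epsilon_lateral = -0.000537
Final answer: epsilon_lateral = -0.000537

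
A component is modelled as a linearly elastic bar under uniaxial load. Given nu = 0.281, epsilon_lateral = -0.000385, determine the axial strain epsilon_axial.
Model: a linearly elastic bar under uniaxial load, so epsilon_lateral = -nu·epsilon_axial.
Solve for epsilon_axial: epsilon_axial = -epsilon_lateral / nu.
Substitute:
  epsilon_axial = -(-0.000385) / 0.281
  epsilon_axial = 0.00137
Final answer: epsilon_axial = 0.00137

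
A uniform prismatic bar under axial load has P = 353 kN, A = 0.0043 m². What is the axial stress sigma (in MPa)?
Model: a uniform prismatic bar under axial load, so sigma = P / A.
Convert to SI units:
  P = 353 kN = 353000 N
Substitute:
  sigma = 353000 / 0.0043
  sigma = 8.209 × 10⁷ Pa
Convert: sigma = 8.209 × 10⁷ Pa = 82.09 MPa
Final answer: sigma = 82.09 MPa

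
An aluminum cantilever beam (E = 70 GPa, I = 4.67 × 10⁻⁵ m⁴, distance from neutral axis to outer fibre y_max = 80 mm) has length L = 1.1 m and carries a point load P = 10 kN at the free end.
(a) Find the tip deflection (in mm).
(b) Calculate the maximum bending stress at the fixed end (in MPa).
(a) Tip deflection of a cantilever with an end point load: δ = P·L^3 / (3·E·I). Convert P = 10 kN = 10000 N, E = 70 GPa = 7 × 10¹⁰ Pa.
  δ = (10000 × 1.1^3) / (3 × (7 × 10¹⁰) × (4.67 × 10⁻⁵)) = 0.001357 m = 1.357 mm
(b) Maximum bending moment at the fixed end: M = P·L = 10000 × 1.1 = 11000 N·m. Convert y_max = 80 mm = 0.08 m.
  σ = M·y_max / I = (11000 × 0.08) / (4.67 × 10⁻⁵) = 1.884 × 10⁷ Pa = 18.84 MPa
Final answer: (a) δ = 1.357 mm, (b) σ = 18.84 MPa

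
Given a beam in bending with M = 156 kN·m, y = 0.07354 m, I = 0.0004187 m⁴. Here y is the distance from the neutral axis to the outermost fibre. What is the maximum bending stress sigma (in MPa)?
Model: a beam in bending, so sigma = (M·y) / I.
Convert to SI units:
  M = 156 kN·m = 156000 N·m
Substitute:
  sigma = (156000 × 0.07354) / 0.0004187
  sigma = 2.74 × 10⁷ Pa
Convert: sigma = 2.74 × 10⁷ Pa = 27.4 MPa
Final answer: sigma = 27.4 MPa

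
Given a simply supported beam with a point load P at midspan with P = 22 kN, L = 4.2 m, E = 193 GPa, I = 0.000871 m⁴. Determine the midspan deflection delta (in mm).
Model: a simply supported beam with a point load P at midspan, so delta = (P·L^3) / (48·E·I).
Convert to SI units:
  P = 22 kN = 22000 N
  E = 193 GPa = 1.93 × 10¹¹ Pa
Substitute:
  delta = (22000 × 4.2^3) / (48 × (1.93 × 10¹¹) × 0.000871)
  delta = 0.000202 m
Convert: delta = 0.000202 m = 0.202 mm
Final answer: delta = 0.202 mm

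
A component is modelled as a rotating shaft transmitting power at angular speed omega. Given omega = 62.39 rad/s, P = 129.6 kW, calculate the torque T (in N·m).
Model: a rotating shaft transmitting power at angular speed omega, so P = T·omega.
Solve for T: T = P / omega.
Convert to SI units:
  P = 129.6 kW = 129600 W
Substitute:
  T = 129600 / 62.39
  T = 2077 N·m
Final answer: T = 2077 N·m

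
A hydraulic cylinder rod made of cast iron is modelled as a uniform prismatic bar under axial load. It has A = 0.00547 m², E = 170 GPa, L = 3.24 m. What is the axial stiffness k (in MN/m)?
Model: a uniform prismatic bar under axial load, so k = (A·E) / L.
Convert to SI units:
  E = 170 GPa = 1.7 × 10¹¹ Pa
Substitute:
  k = (0.00547 × (1.7 × 10¹¹)) / 3.24
  k = 2.87 × 10⁸ N/m
Convert: k = 2.87 × 10⁸ N/m = 287 MN/m
Final answer: k = 287 MN/m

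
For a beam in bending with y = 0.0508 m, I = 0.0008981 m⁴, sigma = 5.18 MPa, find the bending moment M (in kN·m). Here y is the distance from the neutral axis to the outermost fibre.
Model: a beam in bending, so sigma = (M·y) / I.
Solve for M: M = (sigma·I) / y.
Convert to SI units:
  sigma = 5.18 MPa = 5.18 × 10⁶ Pa
Substitute:
  M = ((5.18 × 10⁶) × 0.0008981) / 0.0508
  M = 91580 N·m
Convert: M = 91580 N·m = 91.58 kN·m
Final answer: M = 91.58 kN·m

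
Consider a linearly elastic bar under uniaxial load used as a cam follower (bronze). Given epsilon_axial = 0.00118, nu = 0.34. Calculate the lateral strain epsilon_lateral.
Model: a linearly elastic bar under uniaxial load, so epsilon_lateral = -nu·epsilon_axial.
Substitute:
  epsilon_lateral = -(0.34 × 0.00118)
  epsilon_lateral = -0.0004012
Final answer: epsilon_lateral = -0.0004012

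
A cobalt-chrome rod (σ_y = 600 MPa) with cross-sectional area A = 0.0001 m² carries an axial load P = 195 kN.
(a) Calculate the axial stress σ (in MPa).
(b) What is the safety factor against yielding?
(a) Axial stress σ = P/A. Convert P = 195 kN = 195000 N.
  σ = 195000 / 0.0001 = 1.95 × 10⁹ Pa = 1950 MPa
(b) Safety factor SF = σ_y/σ = 600 / 1950 = 0.3077
Final answer: (a) σ = 1950 MPa, (b) SF = 0.3077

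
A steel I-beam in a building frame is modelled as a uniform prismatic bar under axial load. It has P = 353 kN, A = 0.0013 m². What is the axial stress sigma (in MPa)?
Model: a uniform prismatic bar under axial load, so sigma = P / A.
Convert to SI units:
  P = 353 kN = 353000 N
Substitute:
  sigma = 353000 / 0.0013
  sigma = 2.715 × 10⁸ Pa
Convert: sigma = 2.715 × 10⁸ Pa = 271.5 MPa
Final answer: sigma = 271.5 MPa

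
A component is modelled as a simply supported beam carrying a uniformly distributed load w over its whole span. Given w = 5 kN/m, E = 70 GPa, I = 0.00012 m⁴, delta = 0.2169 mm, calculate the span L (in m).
Model: a simply supported beam carrying a uniformly distributed load w over its whole span, so delta = (5·w·L^4) / (384·E·I).
Solve for L: L = ((384·delta·E·I) / (5·w))^(1/4).
Convert to SI units:
  w = 5 kN/m = 5000 N/m
  E = 70 GPa = 7 × 10¹⁰ Pa
  delta = 0.2169 mm = 0.0002169 m
Substitute:
  L = ((384 × 0.0002169 × (7 × 10¹⁰) × 0.00012) / (5 × 5000))^(1/4)
  L = 2.3 m
Final answer: L = 2.3 m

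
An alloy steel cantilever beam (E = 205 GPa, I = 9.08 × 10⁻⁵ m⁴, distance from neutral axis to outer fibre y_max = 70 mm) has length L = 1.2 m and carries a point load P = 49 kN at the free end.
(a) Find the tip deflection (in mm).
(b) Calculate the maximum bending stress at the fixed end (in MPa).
(a) Tip deflection of a cantilever with an end point load: δ = P·L^3 / (3·E·I). Convert P = 49 kN = 49000 N, E = 205 GPa = 2.05 × 10¹¹ Pa.
  δ = (49000 × 1.2^3) / (3 × (2.05 × 10¹¹) × (9.08 × 10⁻⁵)) = 0.001516 m = 1.516 mm
(b) Maximum bending moment at the fixed end: M = P·L = 49000 × 1.2 = 58800 N·m. Convert y_max = 70 mm = 0.07 m.
  σ = M·y_max / I = (58800 × 0.07) / (9.08 × 10⁻⁵) = 4.533 × 10⁷ Pa = 45.33 MPa
Final answer: (a) δ = 1.516 mm, (b) σ = 45.33 MPa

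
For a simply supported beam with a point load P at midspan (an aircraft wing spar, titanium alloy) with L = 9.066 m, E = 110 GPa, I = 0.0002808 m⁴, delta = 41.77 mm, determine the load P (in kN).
Model: a simply supported beam with a point load P at midspan, so delta = (P·L^3) / (48·E·I).
Solve for P: P = (48·delta·E·I) / L^3.
Convert to SI units:
  E = 110 GPa = 1.1 × 10¹¹ Pa
  delta = 41.77 mm = 0.04177 m
Substitute:
  P = (48 × 0.04177 × (1.1 × 10¹¹) × 0.0002808) / 9.066^3
  P = 83110 N
Convert: P = 83110 N = 83.11 kN
Final answer: P = 83.11 kN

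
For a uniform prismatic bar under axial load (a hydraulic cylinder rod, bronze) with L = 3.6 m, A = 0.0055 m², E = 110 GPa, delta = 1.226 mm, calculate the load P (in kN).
Model: a uniform prismatic bar under axial load, so delta = (P·L) / (A·E).
Solve for P: P = (delta·A·E) / L.
Convert to SI units:
  E = 110 GPa = 1.1 × 10¹¹ Pa
  delta = 1.226 mm = 0.001226 m
Substitute:
  P = (0.001226 × 0.0055 × (1.1 × 10¹¹)) / 3.6
  P = 206000 N
Convert: P = 206000 N = 206 kN
Final answer: P = 206 kN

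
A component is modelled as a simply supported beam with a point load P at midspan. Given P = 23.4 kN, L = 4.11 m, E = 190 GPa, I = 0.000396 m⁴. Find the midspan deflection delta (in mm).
Model: a simply supported beam with a point load P at midspan, so delta = (P·L^3) / (48·E·I).
Convert to SI units:
  P = 23.4 kN = 23400 N
  E = 190 GPa = 1.9 × 10¹¹ Pa
Substitute:
  delta = (23400 × 4.11^3) / (48 × (1.9 × 10¹¹) × 0.000396)
  delta = 0.0004498 m
Convert: delta = 0.0004498 m = 0.4498 mm
Final answer: delta = 0.4498 mm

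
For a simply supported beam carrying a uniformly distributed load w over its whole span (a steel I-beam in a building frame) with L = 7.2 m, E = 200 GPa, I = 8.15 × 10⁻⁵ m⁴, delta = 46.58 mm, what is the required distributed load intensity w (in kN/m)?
Model: a simply supported beam carrying a uniformly distributed load w over its whole span, so delta = (5·w·L^4) / (384·E·I).
Solve for w: w = (384·delta·E·I) / (5·L^4).
Convert to SI units:
  E = 200 GPa = 2 × 10¹¹ Pa
  delta = 46.58 mm = 0.04658 m
Substitute:
  w = (384 × 0.04658 × (2 × 10¹¹) × (8.15 × 10⁻⁵)) / (5 × 7.2^4)
  w = 21700 N/m
Convert: w = 21700 N/m = 21.7 kN/m
Final answer: w = 21.7 kN/m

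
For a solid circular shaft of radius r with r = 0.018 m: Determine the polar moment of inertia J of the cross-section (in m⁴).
Model: a solid circular shaft of radius r, so J = (π·r^4) / 2.
Substitute:
  J = (π × 0.018^4) / 2
  J = 1.649 × 10⁻⁷ m⁴
Final answer: J = 1.649 × 10⁻⁷ m⁴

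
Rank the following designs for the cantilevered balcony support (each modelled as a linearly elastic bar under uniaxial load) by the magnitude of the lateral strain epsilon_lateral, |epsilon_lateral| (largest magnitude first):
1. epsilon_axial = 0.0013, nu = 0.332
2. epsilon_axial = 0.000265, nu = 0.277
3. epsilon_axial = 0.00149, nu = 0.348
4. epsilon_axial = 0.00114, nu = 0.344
Model: a linearly elastic bar under uniaxial load, so epsilon_lateral = -nu·epsilon_axial (SI units).
  Case 1: epsilon_lateral = -(0.332 × 0.0013) = -0.0004316
  Case 2: epsilon_lateral = -(0.277 × 0.000265) = -7.341 × 10⁻⁵
  Case 3: epsilon_lateral = -(0.348 × 0.00149) = -0.0005185
  Case 4: epsilon_lateral = -(0.344 × 0.00114) = -0.0003922
Ordering by |epsilon_lateral|: 0.0005185 (case 3) > 0.0004316 (case 1) > 0.0003922 (case 4) > 7.341 × 10⁻⁵ (case 2)
Final answer: 3, 1, 4, 2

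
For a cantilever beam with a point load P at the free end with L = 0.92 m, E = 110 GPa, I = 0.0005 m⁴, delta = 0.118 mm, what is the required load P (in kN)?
Model: a cantilever beam with a point load P at the free end, so delta = (P·L^3) / (3·E·I).
Solve for P: P = (3·delta·E·I) / L^3.
Convert to SI units:
  E = 110 GPa = 1.1 × 10¹¹ Pa
  delta = 0.118 mm = 0.000118 m
Substitute:
  P = (3 × 0.000118 × (1.1 × 10¹¹) × 0.0005) / 0.92^3
  P = 25000 N
Convert: P = 25000 N = 25 kN
Final answer: P = 25 kN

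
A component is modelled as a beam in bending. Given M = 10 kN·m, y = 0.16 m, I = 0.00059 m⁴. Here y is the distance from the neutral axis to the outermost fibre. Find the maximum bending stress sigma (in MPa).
Model: a beam in bending, so sigma = (M·y) / I.
Convert to SI units:
  M = 10 kN·m = 10000 N·m
Substitute:
  sigma = (10000 × 0.16) / 0.00059
  sigma = 2.712 × 10⁶ Pa
Convert: sigma = 2.712 × 10⁶ Pa = 2.712 MPa
Final answer: sigma = 2.712 MPa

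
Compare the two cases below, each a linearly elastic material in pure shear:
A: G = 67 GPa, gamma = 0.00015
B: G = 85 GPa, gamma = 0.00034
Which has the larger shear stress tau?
Model: a linearly elastic material in pure shear, so tau = G·gamma (SI units).
  A: tau = (6.7 × 10¹⁰) × 0.00015 = 1.005 × 10⁷ Pa = 10.05 MPa
  B: tau = (8.5 × 10¹⁰) × 0.00034 = 2.89 × 10⁷ Pa = 28.9 MPa
28.9 MPa > 10.05 MPa, so B is larger.
Final answer: B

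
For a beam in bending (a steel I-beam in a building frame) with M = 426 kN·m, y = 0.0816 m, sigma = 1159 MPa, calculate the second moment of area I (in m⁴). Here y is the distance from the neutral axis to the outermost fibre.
Model: a beam in bending, so sigma = (M·y) / I.
Solve for I: I = (M·y) / sigma.
Convert to SI units:
  M = 426 kN·m = 426000 N·m
  sigma = 1159 MPa = 1.159 × 10⁹ Pa
Substitute:
  I = (426000 × 0.0816) / (1.159 × 10⁹)
  I = 2.999 × 10⁻⁵ m⁴
Final answer: I = 2.999 × 10⁻⁵ m⁴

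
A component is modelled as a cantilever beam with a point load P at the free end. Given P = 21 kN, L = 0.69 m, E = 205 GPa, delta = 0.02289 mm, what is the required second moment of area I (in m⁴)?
Model: a cantilever beam with a point load P at the free end, so delta = (P·L^3) / (3·E·I).
Solve for I: I = (P·L^3) / (3·delta·E).
Convert to SI units:
  P = 21 kN = 21000 N
  E = 205 GPa = 2.05 × 10¹¹ Pa
  delta = 0.02289 mm = 2.289 × 10⁻⁵ m
Substitute:
  I = (21000 × 0.69^3) / (3 × (2.289 × 10⁻⁵) × (2.05 × 10¹¹))
  I = 0.0004901 m⁴
Final answer: I = 0.0004901 m⁴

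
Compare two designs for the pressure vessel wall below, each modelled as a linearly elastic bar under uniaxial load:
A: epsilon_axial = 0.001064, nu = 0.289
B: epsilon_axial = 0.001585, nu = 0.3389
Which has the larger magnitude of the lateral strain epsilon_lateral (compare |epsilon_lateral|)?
Model: a linearly elastic bar under uniaxial load, so epsilon_lateral = -nu·epsilon_axial (SI units).
  A: epsilon_lateral = -(0.289 × 0.001064) = -0.0003075
  B: epsilon_lateral = -(0.3389 × 0.001585) = -0.0005372
|epsilon_lateral|: A = 0.0003075, B = 0.0005372, so B is larger in magnitude.
Final answer: B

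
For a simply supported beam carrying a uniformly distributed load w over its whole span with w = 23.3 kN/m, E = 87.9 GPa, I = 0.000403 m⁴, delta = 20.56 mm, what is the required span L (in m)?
Model: a simply supported beam carrying a uniformly distributed load w over its whole span, so delta = (5·w·L^4) / (384·E·I).
Solve for L: L = ((384·delta·E·I) / (5·w))^(1/4).
Convert to SI units:
  w = 23.3 kN/m = 23300 N/m
  E = 87.9 GPa = 8.79 × 10¹⁰ Pa
  delta = 20.56 mm = 0.02056 m
Substitute:
  L = ((384 × 0.02056 × (8.79 × 10¹⁰) × 0.000403) / (5 × 23300))^(1/4)
  L = 7 m
Final answer: L = 7 m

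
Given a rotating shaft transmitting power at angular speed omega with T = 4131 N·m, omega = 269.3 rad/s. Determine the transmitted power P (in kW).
Model: a rotating shaft transmitting power at angular speed omega, so P = T·omega.
Substitute:
  P = 4131 × 269.3
  P = 1.112 × 10⁶ W
Convert: P = 1.112 × 10⁶ W = 1112 kW
Final answer: P = 1112 kW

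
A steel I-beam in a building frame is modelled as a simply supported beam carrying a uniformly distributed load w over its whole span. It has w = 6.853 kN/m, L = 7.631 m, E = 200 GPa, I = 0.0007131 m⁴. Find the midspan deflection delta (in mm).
Model: a simply supported beam carrying a uniformly distributed load w over its whole span, so delta = (5·w·L^4) / (384·E·I).
Convert to SI units:
  w = 6.853 kN/m = 6853 N/m
  E = 200 GPa = 2 × 10¹¹ Pa
Substitute:
  delta = (5 × 6853 × 7.631^4) / (384 × (2 × 10¹¹) × 0.0007131)
  delta = 0.002122 m
Convert: delta = 0.002122 m = 2.122 mm
Final answer: delta = 2.122 mm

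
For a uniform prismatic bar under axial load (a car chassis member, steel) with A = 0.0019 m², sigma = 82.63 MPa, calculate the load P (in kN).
Model: a uniform prismatic bar under axial load, so sigma = P / A.
Solve for P: P = sigma·A.
Convert to SI units:
  sigma = 82.63 MPa = 8.263 × 10⁷ Pa
Substitute:
  P = (8.263 × 10⁷) × 0.0019
  P = 157000 N
Convert: P = 157000 N = 157 kN
Final answer: P = 157 kN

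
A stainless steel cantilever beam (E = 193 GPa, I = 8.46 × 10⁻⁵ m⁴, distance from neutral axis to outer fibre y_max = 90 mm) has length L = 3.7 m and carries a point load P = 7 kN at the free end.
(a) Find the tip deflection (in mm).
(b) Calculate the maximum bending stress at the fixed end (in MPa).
(a) Tip deflection of a cantilever with an end point load: δ = P·L^3 / (3·E·I). Convert P = 7 kN = 7000 N, E = 193 GPa = 1.93 × 10¹¹ Pa.
  δ = (7000 × 3.7^3) / (3 × (1.93 × 10¹¹) × (8.46 × 10⁻⁵)) = 0.007239 m = 7.239 mm
(b) Maximum bending moment at the fixed end: M = P·L = 7000 × 3.7 = 25900 N·m. Convert y_max = 90 mm = 0.09 m.
  σ = M·y_max / I = (25900 × 0.09) / (8.46 × 10⁻⁵) = 2.755 × 10⁷ Pa = 27.55 MPa
Final answer: (a) δ = 7.239 mm, (b) σ = 27.55 MPa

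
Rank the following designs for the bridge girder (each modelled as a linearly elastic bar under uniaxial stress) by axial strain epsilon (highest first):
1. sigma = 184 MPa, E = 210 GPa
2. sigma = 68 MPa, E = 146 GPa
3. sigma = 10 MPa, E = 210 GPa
Model: a linearly elastic bar under uniaxial stress, so epsilon = sigma / E (SI units).
  Case 1: epsilon = (1.84 × 10⁸) / (2.1 × 10¹¹) = 0.0008762
  Case 2: epsilon = (6.8 × 10⁷) / (1.46 × 10¹¹) = 0.0004658
  Case 3: epsilon = (1 × 10⁷) / (2.1 × 10¹¹) = 4.762 × 10⁻⁵
Ordering: 0.0008762 (case 1) > 0.0004658 (case 2) > 4.762 × 10⁻⁵ (case 3)
Final answer: 1, 2, 3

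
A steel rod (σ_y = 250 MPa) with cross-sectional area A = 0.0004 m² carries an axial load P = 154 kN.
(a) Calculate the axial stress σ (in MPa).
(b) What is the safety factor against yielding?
(a) Axial stress σ = P/A. Convert P = 154 kN = 154000 N.
  σ = 154000 / 0.0004 = 3.85 × 10⁸ Pa = 385 MPa
(b) Safety factor SF = σ_y/σ = 250 / 385 = 0.6494
Final answer: (a) σ = 385 MPa, (b) SF = 0.6494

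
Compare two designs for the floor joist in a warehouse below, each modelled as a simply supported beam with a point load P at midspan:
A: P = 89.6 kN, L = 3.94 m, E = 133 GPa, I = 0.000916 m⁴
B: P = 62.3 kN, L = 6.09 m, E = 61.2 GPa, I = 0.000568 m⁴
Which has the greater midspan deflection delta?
Model: a simply supported beam with a point load P at midspan, so delta = (P·L^3) / (48·E·I) (SI units).
  A: delta = (89600 × 3.94^3) / (48 × (1.33 × 10¹¹) × 0.000916) = 0.0009371 m = 0.9371 mm
  B: delta = (62300 × 6.09^3) / (48 × (6.12 × 10¹⁰) × 0.000568) = 0.008433 m = 8.433 mm
8.433 mm > 0.9371 mm, so B is larger.
Final answer: B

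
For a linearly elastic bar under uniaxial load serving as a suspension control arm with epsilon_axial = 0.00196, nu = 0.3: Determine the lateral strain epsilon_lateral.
Model: a linearly elastic bar under uniaxial load, so epsilon_lateral = -nu·epsilon_axial.
Substitute:
  epsilon_lateral = -(0.3 × 0.00196)
  epsilon_lateral = -0.000588
Final answer: epsilon_lateral = -0.000588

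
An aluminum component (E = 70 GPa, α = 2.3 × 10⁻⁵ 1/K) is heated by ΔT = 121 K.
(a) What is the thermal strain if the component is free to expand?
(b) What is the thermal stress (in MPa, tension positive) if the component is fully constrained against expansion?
(a) Free thermal strain ε_th = α·ΔT = (2.3 × 10⁻⁵) × 121 = 0.002783
(b) Fully constrained, the expansion is suppressed, so σ = -E·α·ΔT. Convert E = 70 GPa = 7 × 10¹⁰ Pa.
  σ = -(7 × 10¹⁰) × (2.3 × 10⁻⁵) × 121 = -1.948 × 10⁸ Pa = -194.8 MPa (compressive)
Final answer: (a) ε_th = 0.002783, (b) σ = -194.8 MPa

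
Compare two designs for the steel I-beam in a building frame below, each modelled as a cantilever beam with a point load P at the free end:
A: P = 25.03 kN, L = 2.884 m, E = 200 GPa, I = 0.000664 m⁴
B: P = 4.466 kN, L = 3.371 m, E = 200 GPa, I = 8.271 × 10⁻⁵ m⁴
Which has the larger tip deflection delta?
Model: a cantilever beam with a point load P at the free end, so delta = (P·L^3) / (3·E·I) (SI units).
  A: delta = (25030 × 2.884^3) / (3 × (2 × 10¹¹) × 0.000664) = 0.001507 m = 1.507 mm
  B: delta = (4466 × 3.371^3) / (3 × (2 × 10¹¹) × (8.271 × 10⁻⁵)) = 0.003447 m = 3.447 mm
3.447 mm > 1.507 mm, so B is larger.
Final answer: B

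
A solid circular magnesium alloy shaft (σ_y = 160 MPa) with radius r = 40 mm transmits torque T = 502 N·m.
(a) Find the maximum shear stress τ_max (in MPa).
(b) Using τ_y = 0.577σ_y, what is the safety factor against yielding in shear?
(a) For a solid circular shaft, τ_max = T·r/J with J = π·r^4/2, i.e. τ_max = 2·T / (π·r^3). Convert r = 40 mm = 0.04 m.
  τ_max = (2 × 502) / (π × 0.04^3) = 4.993 × 10⁶ Pa = 4.993 MPa
(b) τ_y = 0.577 × 160 = 92.32 MPa
  SF = τ_y/τ_max = 92.32 / 4.993 = 18.49
Final answer: (a) τ_max = 4.993 MPa, (b) SF = 18.49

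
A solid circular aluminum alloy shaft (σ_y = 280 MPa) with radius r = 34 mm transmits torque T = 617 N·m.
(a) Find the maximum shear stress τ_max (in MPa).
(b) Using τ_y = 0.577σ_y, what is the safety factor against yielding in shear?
(a) For a solid circular shaft, τ_max = T·r/J with J = π·r^4/2, i.e. τ_max = 2·T / (π·r^3). Convert r = 34 mm = 0.034 m.
  τ_max = (2 × 617) / (π × 0.034^3) = 9.994 × 10⁶ Pa = 9.994 MPa
(b) τ_y = 0.577 × 280 = 161.56 MPa
  SF = τ_y/τ_max = 161.56 / 9.994 = 16.17
Final answer: (a) τ_max = 9.994 MPa, (b) SF = 16.17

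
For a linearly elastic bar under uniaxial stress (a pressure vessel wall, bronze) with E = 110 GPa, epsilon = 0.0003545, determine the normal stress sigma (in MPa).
Model: a linearly elastic bar under uniaxial stress, so epsilon = sigma / E.
Solve for sigma: sigma = epsilon·E.
Convert to SI units:
  E = 110 GPa = 1.1 × 10¹¹ Pa
Substitute:
  sigma = 0.0003545 × (1.1 × 10¹¹)
  sigma = 3.9 × 10⁷ Pa
Convert: sigma = 3.9 × 10⁷ Pa = 39 MPa
Final answer: sigma = 39 MPa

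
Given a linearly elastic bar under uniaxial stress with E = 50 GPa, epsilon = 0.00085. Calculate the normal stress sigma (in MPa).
Model: a linearly elastic bar under uniaxial stress, so sigma = E·epsilon.
Convert to SI units:
  E = 50 GPa = 5 × 10¹⁰ Pa
Substitute:
  sigma = (5 × 10¹⁰) × 0.00085
  sigma = 4.25 × 10⁷ Pa
Convert: sigma = 4.25 × 10⁷ Pa = 42.5 MPa
Final answer: sigma = 42.5 MPa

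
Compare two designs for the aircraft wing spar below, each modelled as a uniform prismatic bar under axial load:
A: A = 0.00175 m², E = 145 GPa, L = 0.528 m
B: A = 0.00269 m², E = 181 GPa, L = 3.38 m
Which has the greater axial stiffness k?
Model: a uniform prismatic bar under axial load, so k = (A·E) / L (SI units).
  A: k = (0.00175 × (1.45 × 10¹¹)) / 0.528 = 4.806 × 10⁸ N/m = 480.6 MN/m
  B: k = (0.00269 × (1.81 × 10¹¹)) / 3.38 = 1.441 × 10⁸ N/m = 144.1 MN/m
480.6 MN/m > 144.1 MN/m, so A is larger.
Final answer: A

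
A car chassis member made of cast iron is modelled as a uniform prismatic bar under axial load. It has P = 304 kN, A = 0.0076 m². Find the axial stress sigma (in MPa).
Model: a uniform prismatic bar under axial load, so sigma = P / A.
Convert to SI units:
  P = 304 kN = 304000 N
Substitute:
  sigma = 304000 / 0.0076
  sigma = 4 × 10⁷ Pa
Convert: sigma = 4 × 10⁷ Pa = 40 MPa
Final answer: sigma = 40 MPa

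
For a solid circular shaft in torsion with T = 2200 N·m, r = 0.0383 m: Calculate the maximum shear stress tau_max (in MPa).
Model: a solid circular shaft in torsion, so tau_max = (2·T) / (π·r^3).
Substitute:
  tau_max = (2 × 2200) / (π × 0.0383^3)
  tau_max = 2.493 × 10⁷ Pa
Convert: tau_max = 2.493 × 10⁷ Pa = 24.93 MPa
Final answer: tau_max = 24.93 MPa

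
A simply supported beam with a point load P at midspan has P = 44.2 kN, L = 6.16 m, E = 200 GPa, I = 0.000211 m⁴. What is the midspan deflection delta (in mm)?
Model: a simply supported beam with a point load P at midspan, so delta = (P·L^3) / (48·E·I).
Convert to SI units:
  P = 44.2 kN = 44200 N
  E = 200 GPa = 2 × 10¹¹ Pa
Substitute:
  delta = (44200 × 6.16^3) / (48 × (2 × 10¹¹) × 0.000211)
  delta = 0.0051 m
Convert: delta = 0.0051 m = 5.1 mm
Final answer: delta = 5.1 mm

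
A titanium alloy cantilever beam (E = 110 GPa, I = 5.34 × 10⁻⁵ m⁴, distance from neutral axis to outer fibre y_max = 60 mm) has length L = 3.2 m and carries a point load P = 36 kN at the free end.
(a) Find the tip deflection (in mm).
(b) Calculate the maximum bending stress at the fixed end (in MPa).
(a) Tip deflection of a cantilever with an end point load: δ = P·L^3 / (3·E·I). Convert P = 36 kN = 36000 N, E = 110 GPa = 1.1 × 10¹¹ Pa.
  δ = (36000 × 3.2^3) / (3 × (1.1 × 10¹¹) × (5.34 × 10⁻⁵)) = 0.06694 m = 66.94 mm
(b) Maximum bending moment at the fixed end: M = P·L = 36000 × 3.2 = 115200 N·m. Convert y_max = 60 mm = 0.06 m.
  σ = M·y_max / I = (115200 × 0.06) / (5.34 × 10⁻⁵) = 1.294 × 10⁸ Pa = 129.4 MPa
Final answer: (a) δ = 66.94 mm, (b) σ = 129.4 MPa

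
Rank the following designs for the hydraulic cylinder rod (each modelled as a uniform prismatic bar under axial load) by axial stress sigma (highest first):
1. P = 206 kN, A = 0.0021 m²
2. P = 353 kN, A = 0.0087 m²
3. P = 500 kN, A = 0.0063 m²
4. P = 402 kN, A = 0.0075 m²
Model: a uniform prismatic bar under axial load, so sigma = P / A (SI units).
  Case 1: sigma = 206000 / 0.0021 = 9.81 × 10⁷ Pa = 98.1 MPa
  Case 2: sigma = 353000 / 0.0087 = 4.057 × 10⁷ Pa = 40.57 MPa
  Case 3: sigma = 500000 / 0.0063 = 7.937 × 10⁷ Pa = 79.37 MPa
  Case 4: sigma = 402000 / 0.0075 = 5.36 × 10⁷ Pa = 53.6 MPa
Ordering: 98.1 MPa (case 1) > 79.37 MPa (case 3) > 53.6 MPa (case 4) > 40.57 MPa (case 2)
Final answer: 1, 3, 4, 2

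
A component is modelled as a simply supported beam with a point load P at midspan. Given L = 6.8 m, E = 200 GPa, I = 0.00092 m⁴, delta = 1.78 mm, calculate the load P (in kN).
Model: a simply supported beam with a point load P at midspan, so delta = (P·L^3) / (48·E·I).
Solve for P: P = (48·delta·E·I) / L^3.
Convert to SI units:
  E = 200 GPa = 2 × 10¹¹ Pa
  delta = 1.78 mm = 0.00178 m
Substitute:
  P = (48 × 0.00178 × (2 × 10¹¹) × 0.00092) / 6.8^3
  P = 50000 N
Convert: P = 50000 N = 50 kN
Final answer: P = 50 kN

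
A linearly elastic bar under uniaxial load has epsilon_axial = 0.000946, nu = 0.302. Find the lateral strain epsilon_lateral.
Model: a linearly elastic bar under uniaxial load, so epsilon_lateral = -nu·epsilon_axial.
Substitute:
  epsilon_lateral = -(0.302 × 0.000946)
  epsilon_lateral = -0.0002857
Final answer: epsilon_lateral = -0.0002857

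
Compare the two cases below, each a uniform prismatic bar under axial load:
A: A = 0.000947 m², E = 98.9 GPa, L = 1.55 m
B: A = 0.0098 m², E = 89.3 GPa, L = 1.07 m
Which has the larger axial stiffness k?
Model: a uniform prismatic bar under axial load, so k = (A·E) / L (SI units).
  A: k = (0.000947 × (9.89 × 10¹⁰)) / 1.55 = 6.042 × 10⁷ N/m = 60.42 MN/m
  B: k = (0.0098 × (8.93 × 10¹⁰)) / 1.07 = 8.179 × 10⁸ N/m = 817.9 MN/m
817.9 MN/m > 60.42 MN/m, so B is larger.
Final answer: B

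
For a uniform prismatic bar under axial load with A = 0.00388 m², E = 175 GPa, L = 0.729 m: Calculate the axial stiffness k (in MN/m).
Model: a uniform prismatic bar under axial load, so k = (A·E) / L.
Convert to SI units:
  E = 175 GPa = 1.75 × 10¹¹ Pa
Substitute:
  k = (0.00388 × (1.75 × 10¹¹)) / 0.729
  k = 9.314 × 10⁸ N/m
Convert: k = 9.314 × 10⁸ N/m = 931.4 MN/m
Final answer: k = 931.4 MN/m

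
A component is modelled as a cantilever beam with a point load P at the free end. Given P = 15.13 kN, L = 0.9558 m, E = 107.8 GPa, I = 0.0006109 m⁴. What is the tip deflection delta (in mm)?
Model: a cantilever beam with a point load P at the free end, so delta = (P·L^3) / (3·E·I).
Convert to SI units:
  P = 15.13 kN = 15130 N
  E = 107.8 GPa = 1.078 × 10¹¹ Pa
Substitute:
  delta = (15130 × 0.9558^3) / (3 × (1.078 × 10¹¹) × 0.0006109)
  delta = 6.687 × 10⁻⁵ m
Convert: delta = 6.687 × 10⁻⁵ m = 0.06687 mm
Final answer: delta = 0.06687 mm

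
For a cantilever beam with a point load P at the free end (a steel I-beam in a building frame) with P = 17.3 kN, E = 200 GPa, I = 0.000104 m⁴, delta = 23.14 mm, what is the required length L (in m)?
Model: a cantilever beam with a point load P at the free end, so delta = (P·L^3) / (3·E·I).
Solve for L: L = ((3·delta·E·I) / P)^(1/3).
Convert to SI units:
  P = 17.3 kN = 17300 N
  E = 200 GPa = 2 × 10¹¹ Pa
  delta = 23.14 mm = 0.02314 m
Substitute:
  L = ((3 × 0.02314 × (2 × 10¹¹) × 0.000104) / 17300)^(1/3)
  L = 4.37 m
Final answer: L = 4.37 m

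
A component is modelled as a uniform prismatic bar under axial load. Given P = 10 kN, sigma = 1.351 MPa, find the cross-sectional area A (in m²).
Model: a uniform prismatic bar under axial load, so sigma = P / A.
Solve for A: A = P / sigma.
Convert to SI units:
  P = 10 kN = 10000 N
  sigma = 1.351 MPa = 1.351 × 10⁶ Pa
Substitute:
  A = 10000 / (1.351 × 10⁶)
  A = 0.007402 m²
Final answer: A = 0.007402 m²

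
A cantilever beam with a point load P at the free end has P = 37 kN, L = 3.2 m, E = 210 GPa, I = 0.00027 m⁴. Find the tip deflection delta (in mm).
Model: a cantilever beam with a point load P at the free end, so delta = (P·L^3) / (3·E·I).
Convert to SI units:
  P = 37 kN = 37000 N
  E = 210 GPa = 2.1 × 10¹¹ Pa
Substitute:
  delta = (37000 × 3.2^3) / (3 × (2.1 × 10¹¹) × 0.00027)
  delta = 0.007128 m
Convert: delta = 0.007128 m = 7.128 mm
Final answer: delta = 7.128 mm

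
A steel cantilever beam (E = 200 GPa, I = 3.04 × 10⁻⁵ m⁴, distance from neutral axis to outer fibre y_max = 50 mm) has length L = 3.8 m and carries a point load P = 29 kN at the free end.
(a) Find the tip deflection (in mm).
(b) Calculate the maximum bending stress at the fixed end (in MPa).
(a) Tip deflection of a cantilever with an end point load: δ = P·L^3 / (3·E·I). Convert P = 29 kN = 29000 N, E = 200 GPa = 2 × 10¹¹ Pa.
  δ = (29000 × 3.8^3) / (3 × (2 × 10¹¹) × (3.04 × 10⁻⁵)) = 0.08724 m = 87.24 mm
(b) Maximum bending moment at the fixed end: M = P·L = 29000 × 3.8 = 110200 N·m. Convert y_max = 50 mm = 0.05 m.
  σ = M·y_max / I = (110200 × 0.05) / (3.04 × 10⁻⁵) = 1.812 × 10⁸ Pa = 181.2 MPa
Final answer: (a) δ = 87.24 mm, (b) σ = 181.2 MPa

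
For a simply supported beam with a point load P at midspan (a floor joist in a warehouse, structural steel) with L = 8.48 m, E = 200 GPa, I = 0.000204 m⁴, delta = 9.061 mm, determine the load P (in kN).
Model: a simply supported beam with a point load P at midspan, so delta = (P·L^3) / (48·E·I).
Solve for P: P = (48·delta·E·I) / L^3.
Convert to SI units:
  E = 200 GPa = 2 × 10¹¹ Pa
  delta = 9.061 mm = 0.009061 m
Substitute:
  P = (48 × 0.009061 × (2 × 10¹¹) × 0.000204) / 8.48^3
  P = 29100 N
Convert: P = 29100 N = 29.1 kN
Final answer: P = 29.1 kN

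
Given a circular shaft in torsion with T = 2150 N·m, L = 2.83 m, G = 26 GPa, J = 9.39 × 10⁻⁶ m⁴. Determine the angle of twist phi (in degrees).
Model: a circular shaft in torsion, so phi = (T·L) / (G·J).
Convert to SI units:
  G = 26 GPa = 2.6 × 10¹⁰ Pa
Substitute:
  phi = (2150 × 2.83) / ((2.6 × 10¹⁰) × (9.39 × 10⁻⁶))
  phi = 0.02492 rad
Convert to degrees: phi = 0.02492 × 180/π = 1.428°
Final answer: phi = 1.428°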